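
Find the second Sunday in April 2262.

April 13, 2262

April 1, 2262 is a Tuesday.
The first Sunday is therefore April 6 (5 days later).
The second Sunday is 6 + 1×7 = April 13.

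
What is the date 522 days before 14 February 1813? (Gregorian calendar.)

September 11, 1811

−366 (one year; includes Feb 29, 1812) → Feb 14, 1812 (156 left).
−14 → Jan 31, 1812 (end of Jan, 31 days; 142 left).
−31 → Dec 31, 1811 (end of Dec, 31 days; 111 left).
−31 → Nov 30, 1811 (end of Nov, 30 days; 80 left).
−30 → Oct 31, 1811 (end of Oct, 31 days; 50 left).
−31 → Sep 30, 1811 (end of Sep, 30 days; 19 left).
−19 → Sep 11, 1811.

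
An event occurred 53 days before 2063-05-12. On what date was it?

−12 → Apr 30, 2063 (end of Apr, 30 days; 41 left).
−30 → Mar 31, 2063 (end of Mar, 31 days; 11 left).
−11 → Mar 20, 2063.

March 20, 2063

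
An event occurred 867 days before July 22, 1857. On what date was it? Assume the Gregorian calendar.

March 8, 1855

−365 (one year) → Jul 22, 1856 (502 left).
−366 (one year; includes Feb 29, 1856) → Jul 22, 1855 (136 left).
−22 → Jun 30, 1855 (end of Jun, 30 days; 114 left).
−30 → May 31, 1855 (end of May, 31 days; 84 left).
−31 → Apr 30, 1855 (end of Apr, 30 days; 53 left).
−30 → Mar 31, 1855 (end of Mar, 31 days; 23 left).
−23 → Mar 8, 1855.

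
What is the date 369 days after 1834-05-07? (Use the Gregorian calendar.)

May has 31 days: +25 → Jun 1, 1834 (344 left).
Jun has 30 days: +30 → Jul 1, 1834 (314 left).
Jul has 31 days: +31 → Aug 1, 1834 (283 left).
Aug has 31 days: +31 → Sep 1, 1834 (252 left).
Sep has 30 days: +30 → Oct 1, 1834 (222 left).
Oct has 31 days: +31 → Nov 1, 1834 (191 left).
Nov has 30 days: +30 → Dec 1, 1834 (161 left).
Dec has 31 days: +31 → Jan 1, 1835 (130 left).
Jan has 31 days: +31 → Feb 1, 1835 (99 left).
Feb has 28 days: +28 → Mar 1, 1835 (71 left).
Mar has 31 days: +31 → Apr 1, 1835 (40 left).
Apr has 30 days: +30 → May 1, 1835 (10 left).
+10 → May 11, 1835.

May 11, 1835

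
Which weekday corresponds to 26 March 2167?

Doomsday rule: the anchor day for the 2100s is Sunday. For year 67: 67÷12 = 5 r 7, and 7÷4 = 1, so 5+7+1 = 13.
Sunday + 13 ≡ Saturday — that's 2167's doomsday.
In March the doomsday date is Mar 14.
Mar 26 is 12 days after Mar 14; 12 mod 7 = 5, so Saturday + 5 = Thursday.

Thursday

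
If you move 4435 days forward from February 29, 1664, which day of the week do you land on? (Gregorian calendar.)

First find the weekday of Feb 29, 1664. Doomsday rule: the anchor day for the 1600s is Tuesday. For year 64: 64÷12 = 5 r 4, and 4÷4 = 1, so 5+4+1 = 10.
Tuesday + 10 ≡ Friday — that's 1664's doomsday.
In February the doomsday date is Feb 29 (1664 is a leap year (divisible by 4)).
Feb 29 is the doomsday itself: Friday.
4435 mod 7 = 4, so 4435 days after a Friday is Friday + 4 = Tuesday.

Tuesday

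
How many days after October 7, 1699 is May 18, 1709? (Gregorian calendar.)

3510

Oct 7, 1699 → Oct 7, 1700: 365 days.
Oct 7, 1700 → Oct 7, 1701: 365 days.
Oct 7, 1701 → Oct 7, 1702: 365 days.
Oct 7, 1702 → Oct 7, 1703: 365 days.
Oct 7, 1703 → Oct 7, 1704: 366 days (Feb 29, 1704 is in that span).
Oct 7, 1704 → Oct 7, 1705: 365 days.
Oct 7, 1705 → Oct 7, 1706: 365 days.
Oct 7, 1706 → Oct 7, 1707: 365 days.
Oct 7, 1707 → Oct 7, 1708: 366 days (Feb 29, 1708 is in that span).
Oct 7, 1708 → Nov 7, 1708: 31 days (October has 31).
Nov 7, 1708 → Dec 7, 1708: 30 days (November has 30).
Dec 7, 1708 → Jan 7, 1709: 31 days (December has 31).
Jan 7, 1709 → Feb 7, 1709: 31 days (January has 31).
Feb 7, 1709 → Mar 7, 1709: 28 days (February has 28).
Mar 7, 1709 → Apr 7, 1709: 31 days (March has 31).
Apr 7, 1709 → May 7, 1709: 30 days (April has 30).
May 7, 1709 → May 18, 1709: 11 days.
Total: 3510 days.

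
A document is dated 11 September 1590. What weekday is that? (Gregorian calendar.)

Tuesday

Doomsday rule: the anchor day for the 1500s is Wednesday. For year 90: 90÷12 = 7 r 6, and 6÷4 = 1, so 7+6+1 = 14.
Wednesday + 14 ≡ Wednesday — that's 1590's doomsday.
In September the doomsday date is Sep 5.
Sep 11 is 6 days after Sep 5; 6 mod 7 = 6, so Wednesday + 6 = Tuesday.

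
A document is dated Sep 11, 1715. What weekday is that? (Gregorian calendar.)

Doomsday rule: the anchor day for the 1700s is Sunday. For year 15: 15÷12 = 1 r 3, and 3÷4 = 0, so 1+3+0 = 4.
Sunday + 4 ≡ Thursday — that's 1715's doomsday.
In September the doomsday date is Sep 5.
Sep 11 is 6 days after Sep 5; 6 mod 7 = 6, so Thursday + 6 = Wednesday.

Wednesday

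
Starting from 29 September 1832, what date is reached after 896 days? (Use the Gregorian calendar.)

+365 (one year) → Sep 29, 1833 (531 left).
+365 (one year) → Sep 29, 1834 (166 left).
Sep has 30 days: +2 → Oct 1, 1834 (164 left).
Oct has 31 days: +31 → Nov 1, 1834 (133 left).
Nov has 30 days: +30 → Dec 1, 1834 (103 left).
Dec has 31 days: +31 → Jan 1, 1835 (72 left).
Jan has 31 days: +31 → Feb 1, 1835 (41 left).
Feb has 28 days: +28 → Mar 1, 1835 (13 left).
+13 → Mar 14, 1835.

March 14, 1835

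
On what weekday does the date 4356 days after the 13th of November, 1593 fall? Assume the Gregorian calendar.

Monday

First find the weekday of Nov 13, 1593. Doomsday rule: the anchor day for the 1500s is Wednesday. For year 93: 93÷12 = 7 r 9, and 9÷4 = 2, so 7+9+2 = 18.
Wednesday + 18 ≡ Sunday — that's 1593's doomsday.
In November the doomsday date is Nov 7.
Nov 13 is 6 days after Nov 7; 6 mod 7 = 6, so Sunday + 6 = Saturday.
4356 mod 7 = 2, so 4356 days after a Saturday is Saturday + 2 = Monday.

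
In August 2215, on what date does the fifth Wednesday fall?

August 1, 2215 is a Tuesday.
The first Wednesday is therefore August 2 (1 days later).
The fifth Wednesday is 2 + 4×7 = August 30.

August 30, 2215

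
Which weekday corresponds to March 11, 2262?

Tuesday

Doomsday rule: the anchor day for the 2200s is Friday. For year 62: 62÷12 = 5 r 2, and 2÷4 = 0, so 5+2+0 = 7.
Friday + 7 ≡ Friday — that's 2262's doomsday.
In March the doomsday date is Mar 14.
Mar 11 is 3 days before Mar 14; 3 mod 7 = 3, so Friday − 3 = Tuesday.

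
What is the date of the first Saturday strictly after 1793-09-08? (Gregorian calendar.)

Sep 8, 1793 is a Sunday.
From Sunday to the next Saturday is 6 days.
Sep 8, 1793 + 6 = Sep 14, 1793.

September 14, 1793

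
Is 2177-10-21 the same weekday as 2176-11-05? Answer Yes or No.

Yes

From Nov 5, 2176 to Oct 21, 2177 is 350 days.
350 mod 7 = 0, so they are the same weekday.
(Nov 5, 2176 is a Tuesday; Oct 21, 2177 is a Tuesday.)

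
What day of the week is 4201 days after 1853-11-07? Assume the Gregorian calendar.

First find the weekday of Nov 7, 1853. Doomsday rule: the anchor day for the 1800s is Friday. For year 53: 53÷12 = 4 r 5, and 5÷4 = 1, so 4+5+1 = 10.
Friday + 10 ≡ Monday — that's 1853's doomsday.
In November the doomsday date is Nov 7.
Nov 7 is the doomsday itself: Monday.
4201 mod 7 = 1, so 4201 days after a Monday is Monday + 1 = Tuesday.

Tuesday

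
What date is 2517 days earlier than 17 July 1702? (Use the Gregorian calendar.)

August 25, 1695

−365 (one year) → Jul 17, 1701 (2152 left).
−365 (one year) → Jul 17, 1700 (1787 left).
−365 (one year) → Jul 17, 1699 (1422 left).
−365 (one year) → Jul 17, 1698 (1057 left).
−365 (one year) → Jul 17, 1697 (692 left).
−365 (one year) → Jul 17, 1696 (327 left).
−17 → Jun 30, 1696 (end of Jun, 30 days; 310 left).
−30 → May 31, 1696 (end of May, 31 days; 280 left).
−31 → Apr 30, 1696 (end of Apr, 30 days; 249 left).
−30 → Mar 31, 1696 (end of Mar, 31 days; 219 left).
−31 → Feb 29, 1696 (end of Feb, 29 days; 188 left).
−29 → Jan 31, 1696 (end of Jan, 31 days; 159 left).
−31 → Dec 31, 1695 (end of Dec, 31 days; 128 left).
−31 → Nov 30, 1695 (end of Nov, 30 days; 97 left).
−30 → Oct 31, 1695 (end of Oct, 31 days; 67 left).
−31 → Sep 30, 1695 (end of Sep, 30 days; 36 left).
−30 → Aug 31, 1695 (end of Aug, 31 days; 6 left).
−6 → Aug 25, 1695.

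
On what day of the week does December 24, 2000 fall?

Doomsday rule: the anchor day for the 2000s is Tuesday. For year 00: 0÷12 = 0 r 0, and 0÷4 = 0, so 0+0+0 = 0.
Tuesday + 0 ≡ Tuesday — that's 2000's doomsday.
In December the doomsday date is Dec 12.
Dec 24 is 12 days after Dec 12; 12 mod 7 = 5, so Tuesday + 5 = Sunday.

Sunday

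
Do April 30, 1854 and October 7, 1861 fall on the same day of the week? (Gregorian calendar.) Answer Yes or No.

No

From Apr 30, 1854 to Oct 7, 1861 is 2717 days.
2717 mod 7 = 1, so they are different weekdays.
(Apr 30, 1854 is a Sunday; Oct 7, 1861 is a Monday.)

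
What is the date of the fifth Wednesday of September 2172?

September 30, 2172

September 1, 2172 is a Tuesday.
The first Wednesday is therefore September 2 (1 days later).
The fifth Wednesday is 2 + 4×7 = September 30.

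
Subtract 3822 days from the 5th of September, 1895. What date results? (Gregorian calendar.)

March 19, 1885

−365 (one year) → Sep 5, 1894 (3457 left).
−365 (one year) → Sep 5, 1893 (3092 left).
−365 (one year) → Sep 5, 1892 (2727 left).
−366 (one year; includes Feb 29, 1892) → Sep 5, 1891 (2361 left).
−365 (one year) → Sep 5, 1890 (1996 left).
−365 (one year) → Sep 5, 1889 (1631 left).
−365 (one year) → Sep 5, 1888 (1266 left).
−366 (one year; includes Feb 29, 1888) → Sep 5, 1887 (900 left).
−365 (one year) → Sep 5, 1886 (535 left).
−365 (one year) → Sep 5, 1885 (170 left).
−5 → Aug 31, 1885 (end of Aug, 31 days; 165 left).
−31 → Jul 31, 1885 (end of Jul, 31 days; 134 left).
−31 → Jun 30, 1885 (end of Jun, 30 days; 103 left).
−30 → May 31, 1885 (end of May, 31 days; 73 left).
−31 → Apr 30, 1885 (end of Apr, 30 days; 42 left).
−30 → Mar 31, 1885 (end of Mar, 31 days; 12 left).
−12 → Mar 19, 1885.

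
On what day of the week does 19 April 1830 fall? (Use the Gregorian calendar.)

Doomsday rule: the anchor day for the 1800s is Friday. For year 30: 30÷12 = 2 r 6, and 6÷4 = 1, so 2+6+1 = 9.
Friday + 9 ≡ Sunday — that's 1830's doomsday.
In April the doomsday date is Apr 4.
Apr 19 is 15 days after Apr 4; 15 mod 7 = 1, so Sunday + 1 = Monday.

Monday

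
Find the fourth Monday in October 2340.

October 1, 2340 is a Tuesday.
The first Monday is therefore October 7 (6 days later).
The fourth Monday is 7 + 3×7 = October 28.

October 28, 2340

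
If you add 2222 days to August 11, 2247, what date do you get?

+366 (one year; includes Feb 29, 2248) → Aug 11, 2248 (1856 left).
+365 (one year) → Aug 11, 2249 (1491 left).
+365 (one year) → Aug 11, 2250 (1126 left).
+365 (one year) → Aug 11, 2251 (761 left).
+366 (one year; includes Feb 29, 2252) → Aug 11, 2252 (395 left).
Aug has 31 days: +21 → Sep 1, 2252 (374 left).
Sep has 30 days: +30 → Oct 1, 2252 (344 left).
Oct has 31 days: +31 → Nov 1, 2252 (313 left).
Nov has 30 days: +30 → Dec 1, 2252 (283 left).
Dec has 31 days: +31 → Jan 1, 2253 (252 left).
Jan has 31 days: +31 → Feb 1, 2253 (221 left).
Feb has 28 days: +28 → Mar 1, 2253 (193 left).
Mar has 31 days: +31 → Apr 1, 2253 (162 left).
Apr has 30 days: +30 → May 1, 2253 (132 left).
May has 31 days: +31 → Jun 1, 2253 (101 left).
Jun has 30 days: +30 → Jul 1, 2253 (71 left).
Jul has 31 days: +31 → Aug 1, 2253 (40 left).
Aug has 31 days: +31 → Sep 1, 2253 (9 left).
+9 → Sep 10, 2253.

September 10, 2253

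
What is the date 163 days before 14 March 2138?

−14 → Feb 28, 2138 (end of Feb, 28 days; 149 left).
−28 → Jan 31, 2138 (end of Jan, 31 days; 121 left).
−31 → Dec 31, 2137 (end of Dec, 31 days; 90 left).
−31 → Nov 30, 2137 (end of Nov, 30 days; 59 left).
−30 → Oct 31, 2137 (end of Oct, 31 days; 29 left).
−29 → Oct 2, 2137.

October 2, 2137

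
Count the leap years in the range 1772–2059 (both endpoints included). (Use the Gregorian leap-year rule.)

Multiples of 4 in [1772,2059]: 72.
Of those, multiples of 100: 3 (not leap unless ÷400).
Multiples of 400: 1.
Leap years = 72 − 3 + 1 = 70.

70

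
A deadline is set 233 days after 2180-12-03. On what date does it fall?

Dec has 31 days: +29 → Jan 1, 2181 (204 left).
Jan has 31 days: +31 → Feb 1, 2181 (173 left).
Feb has 28 days: +28 → Mar 1, 2181 (145 left).
Mar has 31 days: +31 → Apr 1, 2181 (114 left).
Apr has 30 days: +30 → May 1, 2181 (84 left).
May has 31 days: +31 → Jun 1, 2181 (53 left).
Jun has 30 days: +30 → Jul 1, 2181 (23 left).
+23 → Jul 24, 2181.

July 24, 2181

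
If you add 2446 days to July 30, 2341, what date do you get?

+365 (one year) → Jul 30, 2342 (2081 left).
+365 (one year) → Jul 30, 2343 (1716 left).
+366 (one year; includes Feb 29, 2344) → Jul 30, 2344 (1350 left).
+365 (one year) → Jul 30, 2345 (985 left).
+365 (one year) → Jul 30, 2346 (620 left).
+365 (one year) → Jul 30, 2347 (255 left).
Jul has 31 days: +2 → Aug 1, 2347 (253 left).
Aug has 31 days: +31 → Sep 1, 2347 (222 left).
Sep has 30 days: +30 → Oct 1, 2347 (192 left).
Oct has 31 days: +31 → Nov 1, 2347 (161 left).
Nov has 30 days: +30 → Dec 1, 2347 (131 left).
Dec has 31 days: +31 → Jan 1, 2348 (100 left).
Jan has 31 days: +31 → Feb 1, 2348 (69 left).
Feb has 29 days: +29 → Mar 1, 2348 (40 left).
Mar has 31 days: +31 → Apr 1, 2348 (9 left).
+9 → Apr 10, 2348.

April 10, 2348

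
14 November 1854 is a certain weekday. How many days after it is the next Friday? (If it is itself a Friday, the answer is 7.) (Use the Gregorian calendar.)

3

Nov 14, 1854 is a Tuesday.
From Tuesday to the next Friday is 3 days.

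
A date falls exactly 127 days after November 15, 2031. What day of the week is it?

First find the weekday of Nov 15, 2031. Doomsday rule: the anchor day for the 2000s is Tuesday. For year 31: 31÷12 = 2 r 7, and 7÷4 = 1, so 2+7+1 = 10.
Tuesday + 10 ≡ Friday — that's 2031's doomsday.
In November the doomsday date is Nov 7.
Nov 15 is 8 days after Nov 7; 8 mod 7 = 1, so Friday + 1 = Saturday.
127 mod 7 = 1, so 127 days after a Saturday is Saturday + 1 = Sunday.

Sunday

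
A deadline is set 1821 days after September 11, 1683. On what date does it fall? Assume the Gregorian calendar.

September 5, 1688

+366 (one year; includes Feb 29, 1684) → Sep 11, 1684 (1455 left).
+365 (one year) → Sep 11, 1685 (1090 left).
+365 (one year) → Sep 11, 1686 (725 left).
+365 (one year) → Sep 11, 1687 (360 left).
Sep has 30 days: +20 → Oct 1, 1687 (340 left).
Oct has 31 days: +31 → Nov 1, 1687 (309 left).
Nov has 30 days: +30 → Dec 1, 1687 (279 left).
Dec has 31 days: +31 → Jan 1, 1688 (248 left).
Jan has 31 days: +31 → Feb 1, 1688 (217 left).
Feb has 29 days: +29 → Mar 1, 1688 (188 left).
Mar has 31 days: +31 → Apr 1, 1688 (157 left).
Apr has 30 days: +30 → May 1, 1688 (127 left).
May has 31 days: +31 → Jun 1, 1688 (96 left).
Jun has 30 days: +30 → Jul 1, 1688 (66 left).
Jul has 31 days: +31 → Aug 1, 1688 (35 left).
Aug has 31 days: +31 → Sep 1, 1688 (4 left).
+4 → Sep 5, 1688.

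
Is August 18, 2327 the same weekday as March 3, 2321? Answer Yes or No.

From Mar 3, 2321 to Aug 18, 2327 is 2359 days.
2359 mod 7 = 0, so they are the same weekday.
(Mar 3, 2321 is a Thursday; Aug 18, 2327 is a Thursday.)

Yes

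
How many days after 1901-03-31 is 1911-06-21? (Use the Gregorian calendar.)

3734

Mar 31, 1901 → Mar 31, 1902: 365 days.
Mar 31, 1902 → Mar 31, 1903: 365 days.
Mar 31, 1903 → Mar 31, 1904: 366 days (Feb 29, 1904 is in that span).
Mar 31, 1904 → Mar 31, 1905: 365 days.
Mar 31, 1905 → Mar 31, 1906: 365 days.
Mar 31, 1906 → Mar 31, 1907: 365 days.
Mar 31, 1907 → Mar 31, 1908: 366 days (Feb 29, 1908 is in that span).
Mar 31, 1908 → Mar 31, 1909: 365 days.
Mar 31, 1909 → Mar 31, 1910: 365 days.
Mar 31, 1910 → Mar 31, 1911: 365 days.
Mar 31, 1911 → Apr 30, 1911: 30 days (March has 31).
Apr 30, 1911 → May 30, 1911: 30 days (April has 30).
May 30, 1911 → Jun 21, 1911: 22 days.
Total: 3734 days.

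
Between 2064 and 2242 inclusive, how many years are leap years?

43

Multiples of 4 in [2064,2242]: 45.
Of those, multiples of 100: 2 (not leap unless ÷400).
Multiples of 400: 0.
Leap years = 45 − 2 + 0 = 43.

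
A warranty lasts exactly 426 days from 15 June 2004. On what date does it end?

August 15, 2005

+365 (one year) → Jun 15, 2005 (61 left).
Jun has 30 days: +16 → Jul 1, 2005 (45 left).
Jul has 31 days: +31 → Aug 1, 2005 (14 left).
+14 → Aug 15, 2005.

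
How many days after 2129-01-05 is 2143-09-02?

5353

Jan 5, 2129 → Jan 5, 2130: 365 days.
Jan 5, 2130 → Jan 5, 2131: 365 days.
Jan 5, 2131 → Jan 5, 2132: 365 days.
Jan 5, 2132 → Jan 5, 2133: 366 days (Feb 29, 2132 is in that span).
Jan 5, 2133 → Jan 5, 2134: 365 days.
Jan 5, 2134 → Jan 5, 2135: 365 days.
Jan 5, 2135 → Jan 5, 2136: 365 days.
Jan 5, 2136 → Jan 5, 2137: 366 days (Feb 29, 2136 is in that span).
Jan 5, 2137 → Jan 5, 2138: 365 days.
Jan 5, 2138 → Jan 5, 2139: 365 days.
Jan 5, 2139 → Jan 5, 2140: 365 days.
Jan 5, 2140 → Jan 5, 2141: 366 days (Feb 29, 2140 is in that span).
Jan 5, 2141 → Jan 5, 2142: 365 days.
Jan 5, 2142 → Jan 5, 2143: 365 days.
Jan 5, 2143 → Feb 5, 2143: 31 days (January has 31).
Feb 5, 2143 → Mar 5, 2143: 28 days (February has 28).
Mar 5, 2143 → Apr 5, 2143: 31 days (March has 31).
Apr 5, 2143 → May 5, 2143: 30 days (April has 30).
May 5, 2143 → Jun 5, 2143: 31 days (May has 31).
Jun 5, 2143 → Jul 5, 2143: 30 days (June has 30).
Jul 5, 2143 → Aug 5, 2143: 31 days (July has 31).
Aug 5, 2143 → Sep 2, 2143: 28 days.
Total: 5353 days.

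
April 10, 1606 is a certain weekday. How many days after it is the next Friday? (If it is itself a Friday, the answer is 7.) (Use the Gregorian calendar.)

4

Apr 10, 1606 is a Monday.
From Monday to the next Friday is 4 days.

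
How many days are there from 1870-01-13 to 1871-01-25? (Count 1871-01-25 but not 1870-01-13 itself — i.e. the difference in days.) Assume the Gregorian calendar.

377

Jan 13, 1870 → Feb 13, 1870: 31 days (January has 31).
Feb 13, 1870 → Mar 13, 1870: 28 days (February has 28).
Mar 13, 1870 → Apr 13, 1870: 31 days (March has 31).
Apr 13, 1870 → May 13, 1870: 30 days (April has 30).
May 13, 1870 → Jun 13, 1870: 31 days (May has 31).
Jun 13, 1870 → Jul 13, 1870: 30 days (June has 30).
Jul 13, 1870 → Aug 13, 1870: 31 days (July has 31).
Aug 13, 1870 → Sep 13, 1870: 31 days (August has 31).
Sep 13, 1870 → Oct 13, 1870: 30 days (September has 30).
Oct 13, 1870 → Nov 13, 1870: 31 days (October has 31).
Nov 13, 1870 → Dec 13, 1870: 30 days (November has 30).
Dec 13, 1870 → Jan 13, 1871: 31 days (December has 31).
Jan 13, 1871 → Jan 25, 1871: 12 days.
Total: 377 days.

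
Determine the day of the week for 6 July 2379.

Friday

Doomsday rule: the anchor day for the 2300s is Wednesday. For year 79: 79÷12 = 6 r 7, and 7÷4 = 1, so 6+7+1 = 14.
Wednesday + 14 ≡ Wednesday — that's 2379's doomsday.
In July the doomsday date is Jul 11.
Jul 6 is 5 days before Jul 11; 5 mod 7 = 5, so Wednesday − 5 = Friday.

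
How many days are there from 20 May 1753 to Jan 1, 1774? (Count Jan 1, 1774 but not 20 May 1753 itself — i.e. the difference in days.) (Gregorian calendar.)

7531

May 20, 1753 → May 20, 1754: 365 days.
May 20, 1754 → May 20, 1755: 365 days.
May 20, 1755 → May 20, 1756: 366 days (Feb 29, 1756 is in that span).
May 20, 1756 → May 20, 1757: 365 days.
May 20, 1757 → May 20, 1758: 365 days.
May 20, 1758 → May 20, 1759: 365 days.
May 20, 1759 → May 20, 1760: 366 days (Feb 29, 1760 is in that span).
May 20, 1760 → May 20, 1761: 365 days.
May 20, 1761 → May 20, 1762: 365 days.
May 20, 1762 → May 20, 1763: 365 days.
May 20, 1763 → May 20, 1764: 366 days (Feb 29, 1764 is in that span).
May 20, 1764 → May 20, 1765: 365 days.
May 20, 1765 → May 20, 1766: 365 days.
May 20, 1766 → May 20, 1767: 365 days.
May 20, 1767 → May 20, 1768: 366 days (Feb 29, 1768 is in that span).
May 20, 1768 → May 20, 1769: 365 days.
May 20, 1769 → May 20, 1770: 365 days.
May 20, 1770 → May 20, 1771: 365 days.
May 20, 1771 → May 20, 1772: 366 days (Feb 29, 1772 is in that span).
May 20, 1772 → May 20, 1773: 365 days.
May 20, 1773 → Jun 20, 1773: 31 days (May has 31).
Jun 20, 1773 → Jul 20, 1773: 30 days (June has 30).
Jul 20, 1773 → Aug 20, 1773: 31 days (July has 31).
Aug 20, 1773 → Sep 20, 1773: 31 days (August has 31).
Sep 20, 1773 → Oct 20, 1773: 30 days (September has 30).
Oct 20, 1773 → Nov 20, 1773: 31 days (October has 31).
Nov 20, 1773 → Dec 20, 1773: 30 days (November has 30).
Dec 20, 1773 → Jan 1, 1774: 12 days.
Total: 7531 days.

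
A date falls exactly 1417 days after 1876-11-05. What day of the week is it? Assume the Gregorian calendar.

Wednesday

First find the weekday of Nov 5, 1876. Doomsday rule: the anchor day for the 1800s is Friday. For year 76: 76÷12 = 6 r 4, and 4÷4 = 1, so 6+4+1 = 11.
Friday + 11 ≡ Tuesday — that's 1876's doomsday.
In November the doomsday date is Nov 7.
Nov 5 is 2 days before Nov 7; 2 mod 7 = 2, so Tuesday − 2 = Sunday.
1417 mod 7 = 3, so 1417 days after a Sunday is Sunday + 3 = Wednesday.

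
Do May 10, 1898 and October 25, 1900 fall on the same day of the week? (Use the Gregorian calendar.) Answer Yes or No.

From May 10, 1898 to Oct 25, 1900 is 898 days.
898 mod 7 = 2, so they are different weekdays.
(May 10, 1898 is a Tuesday; Oct 25, 1900 is a Thursday.)

No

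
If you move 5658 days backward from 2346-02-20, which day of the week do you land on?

Feb 20, 2346 is a Wednesday.
5658 mod 7 = 2, so 5658 days before a Wednesday is Wednesday − 2 = Monday.

Monday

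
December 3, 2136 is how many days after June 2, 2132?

1645

Jun 2, 2132 → Jun 2, 2133: 365 days.
Jun 2, 2133 → Jun 2, 2134: 365 days.
Jun 2, 2134 → Jun 2, 2135: 365 days.
Jun 2, 2135 → Jun 2, 2136: 366 days (Feb 29, 2136 is in that span).
Jun 2, 2136 → Jul 2, 2136: 30 days (June has 30).
Jul 2, 2136 → Aug 2, 2136: 31 days (July has 31).
Aug 2, 2136 → Sep 2, 2136: 31 days (August has 31).
Sep 2, 2136 → Oct 2, 2136: 30 days (September has 30).
Oct 2, 2136 → Nov 2, 2136: 31 days (October has 31).
Nov 2, 2136 → Dec 2, 2136: 30 days (November has 30).
Dec 2, 2136 → Dec 3, 2136: 1 days.
Total: 1645 days.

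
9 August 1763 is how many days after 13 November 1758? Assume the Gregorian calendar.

Nov 13, 1758 → Nov 13, 1759: 365 days.
Nov 13, 1759 → Nov 13, 1760: 366 days (Feb 29, 1760 is in that span).
Nov 13, 1760 → Nov 13, 1761: 365 days.
Nov 13, 1761 → Nov 13, 1762: 365 days.
Nov 13, 1762 → Dec 13, 1762: 30 days (November has 30).
Dec 13, 1762 → Jan 13, 1763: 31 days (December has 31).
Jan 13, 1763 → Feb 13, 1763: 31 days (January has 31).
Feb 13, 1763 → Mar 13, 1763: 28 days (February has 28).
Mar 13, 1763 → Apr 13, 1763: 31 days (March has 31).
Apr 13, 1763 → May 13, 1763: 30 days (April has 30).
May 13, 1763 → Jun 13, 1763: 31 days (May has 31).
Jun 13, 1763 → Jul 13, 1763: 30 days (June has 30).
Jul 13, 1763 → Aug 9, 1763: 27 days.
Total: 1730 days.

1730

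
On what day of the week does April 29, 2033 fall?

Friday

Doomsday rule: the anchor day for the 2000s is Tuesday. For year 33: 33÷12 = 2 r 9, and 9÷4 = 2, so 2+9+2 = 13.
Tuesday + 13 ≡ Monday — that's 2033's doomsday.
In April the doomsday date is Apr 4.
Apr 29 is 25 days after Apr 4; 25 mod 7 = 4, so Monday + 4 = Friday.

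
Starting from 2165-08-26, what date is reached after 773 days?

October 8, 2167

+365 (one year) → Aug 26, 2166 (408 left).
+365 (one year) → Aug 26, 2167 (43 left).
Aug has 31 days: +6 → Sep 1, 2167 (37 left).
Sep has 30 days: +30 → Oct 1, 2167 (7 left).
+7 → Oct 8, 2167.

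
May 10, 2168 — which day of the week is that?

Doomsday rule: the anchor day for the 2100s is Sunday. For year 68: 68÷12 = 5 r 8, and 8÷4 = 2, so 5+8+2 = 15.
Sunday + 15 ≡ Monday — that's 2168's doomsday.
In May the doomsday date is May 9.
May 10 is 1 day after May 9; 1 mod 7 = 1, so Monday + 1 = Tuesday.

Tuesday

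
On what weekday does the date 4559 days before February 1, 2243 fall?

Feb 1, 2243 is a Wednesday.
4559 mod 7 = 2, so 4559 days before a Wednesday is Wednesday − 2 = Monday.

Monday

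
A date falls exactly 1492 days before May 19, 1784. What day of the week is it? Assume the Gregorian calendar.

Tuesday

First find the weekday of May 19, 1784. Doomsday rule: the anchor day for the 1700s is Sunday. For year 84: 84÷12 = 7 r 0, and 0÷4 = 0, so 7+0+0 = 7.
Sunday + 7 ≡ Sunday — that's 1784's doomsday.
In May the doomsday date is May 9.
May 19 is 10 days after May 9; 10 mod 7 = 3, so Sunday + 3 = Wednesday.
1492 mod 7 = 1, so 1492 days before a Wednesday is Wednesday − 1 = Tuesday.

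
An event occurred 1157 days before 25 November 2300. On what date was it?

September 24, 2297

−365 (one year) → Nov 25, 2299 (792 left).
−365 (one year) → Nov 25, 2298 (427 left).
−365 (one year) → Nov 25, 2297 (62 left).
−25 → Oct 31, 2297 (end of Oct, 31 days; 37 left).
−31 → Sep 30, 2297 (end of Sep, 30 days; 6 left).
−6 → Sep 24, 2297.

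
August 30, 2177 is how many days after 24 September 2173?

Sep 24, 2173 → Sep 24, 2174: 365 days.
Sep 24, 2174 → Sep 24, 2175: 365 days.
Sep 24, 2175 → Sep 24, 2176: 366 days (Feb 29, 2176 is in that span).
Sep 24, 2176 → Oct 24, 2176: 30 days (September has 30).
Oct 24, 2176 → Nov 24, 2176: 31 days (October has 31).
Nov 24, 2176 → Dec 24, 2176: 30 days (November has 30).
Dec 24, 2176 → Jan 24, 2177: 31 days (December has 31).
Jan 24, 2177 → Feb 24, 2177: 31 days (January has 31).
Feb 24, 2177 → Mar 24, 2177: 28 days (February has 28).
Mar 24, 2177 → Apr 24, 2177: 31 days (March has 31).
Apr 24, 2177 → May 24, 2177: 30 days (April has 30).
May 24, 2177 → Jun 24, 2177: 31 days (May has 31).
Jun 24, 2177 → Jul 24, 2177: 30 days (June has 30).
Jul 24, 2177 → Aug 24, 2177: 31 days (July has 31).
Aug 24, 2177 → Aug 30, 2177: 6 days.
Total: 1436 days.

1436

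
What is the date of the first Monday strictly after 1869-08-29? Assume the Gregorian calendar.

August 30, 1869

Aug 29, 1869 is a Sunday.
From Sunday to the next Monday is 1 day.
Aug 29, 1869 + 1 = Aug 30, 1869.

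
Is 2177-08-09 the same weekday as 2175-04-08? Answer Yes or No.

Yes

From Apr 8, 2175 to Aug 9, 2177 is 854 days.
854 mod 7 = 0, so they are the same weekday.
(Apr 8, 2175 is a Saturday; Aug 9, 2177 is a Saturday.)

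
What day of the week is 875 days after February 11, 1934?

Feb 11, 1934 is a Sunday.
875 mod 7 = 0, so 875 days after a Sunday is Sunday + 0 = Sunday.

Sunday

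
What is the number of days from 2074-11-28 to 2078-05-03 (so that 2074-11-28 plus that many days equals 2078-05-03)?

1252

Nov 28, 2074 → Nov 28, 2075: 365 days.
Nov 28, 2075 → Nov 28, 2076: 366 days (Feb 29, 2076 is in that span).
Nov 28, 2076 → Nov 28, 2077: 365 days.
Nov 28, 2077 → Dec 28, 2077: 30 days (November has 30).
Dec 28, 2077 → Jan 28, 2078: 31 days (December has 31).
Jan 28, 2078 → Feb 28, 2078: 31 days (January has 31).
Feb 28, 2078 → Mar 28, 2078: 28 days (February has 28).
Mar 28, 2078 → Apr 28, 2078: 31 days (March has 31).
Apr 28, 2078 → May 3, 2078: 5 days.
Total: 1252 days.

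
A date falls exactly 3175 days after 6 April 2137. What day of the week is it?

Apr 6, 2137 is a Saturday.
3175 mod 7 = 4, so 3175 days after a Saturday is Saturday + 4 = Wednesday.

Wednesday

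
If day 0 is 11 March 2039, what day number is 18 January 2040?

313

Mar 11, 2039 → Apr 11, 2039: 31 days (March has 31).
Apr 11, 2039 → May 11, 2039: 30 days (April has 30).
May 11, 2039 → Jun 11, 2039: 31 days (May has 31).
Jun 11, 2039 → Jul 11, 2039: 30 days (June has 30).
Jul 11, 2039 → Aug 11, 2039: 31 days (July has 31).
Aug 11, 2039 → Sep 11, 2039: 31 days (August has 31).
Sep 11, 2039 → Oct 11, 2039: 30 days (September has 30).
Oct 11, 2039 → Nov 11, 2039: 31 days (October has 31).
Nov 11, 2039 → Dec 11, 2039: 30 days (November has 30).
Dec 11, 2039 → Jan 11, 2040: 31 days (December has 31).
Jan 11, 2040 → Jan 18, 2040: 7 days.
Total: 313 days.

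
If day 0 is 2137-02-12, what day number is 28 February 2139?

Feb 12, 2137 → Feb 12, 2138: 365 days.
Feb 12, 2138 → Mar 12, 2138: 28 days (February has 28).
Mar 12, 2138 → Apr 12, 2138: 31 days (March has 31).
Apr 12, 2138 → May 12, 2138: 30 days (April has 30).
May 12, 2138 → Jun 12, 2138: 31 days (May has 31).
Jun 12, 2138 → Jul 12, 2138: 30 days (June has 30).
Jul 12, 2138 → Aug 12, 2138: 31 days (July has 31).
Aug 12, 2138 → Sep 12, 2138: 31 days (August has 31).
Sep 12, 2138 → Oct 12, 2138: 30 days (September has 30).
Oct 12, 2138 → Nov 12, 2138: 31 days (October has 31).
Nov 12, 2138 → Dec 12, 2138: 30 days (November has 30).
Dec 12, 2138 → Jan 12, 2139: 31 days (December has 31).
Jan 12, 2139 → Feb 12, 2139: 31 days (January has 31).
Feb 12, 2139 → Feb 28, 2139: 16 days.
Total: 746 days.

746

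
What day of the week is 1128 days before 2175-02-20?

Sunday

First find the weekday of Feb 20, 2175. Doomsday rule: the anchor day for the 2100s is Sunday. For year 75: 75÷12 = 6 r 3, and 3÷4 = 0, so 6+3+0 = 9.
Sunday + 9 ≡ Tuesday — that's 2175's doomsday.
In February the doomsday date is Feb 28 (2175 is not a leap year).
Feb 20 is 8 days before Feb 28; 8 mod 7 = 1, so Tuesday − 1 = Monday.
1128 mod 7 = 1, so 1128 days before a Monday is Monday − 1 = Sunday.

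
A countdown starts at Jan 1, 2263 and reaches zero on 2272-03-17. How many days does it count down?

3363

Jan 1, 2263 → Jan 1, 2264: 365 days.
Jan 1, 2264 → Jan 1, 2265: 366 days (Feb 29, 2264 is in that span).
Jan 1, 2265 → Jan 1, 2266: 365 days.
Jan 1, 2266 → Jan 1, 2267: 365 days.
Jan 1, 2267 → Jan 1, 2268: 365 days.
Jan 1, 2268 → Jan 1, 2269: 366 days (Feb 29, 2268 is in that span).
Jan 1, 2269 → Jan 1, 2270: 365 days.
Jan 1, 2270 → Jan 1, 2271: 365 days.
Jan 1, 2271 → Jan 1, 2272: 365 days.
Jan 1, 2272 → Feb 1, 2272: 31 days (January has 31).
Feb 1, 2272 → Mar 1, 2272: 29 days (February has 29).
Mar 1, 2272 → Mar 17, 2272: 16 days.
Total: 3363 days.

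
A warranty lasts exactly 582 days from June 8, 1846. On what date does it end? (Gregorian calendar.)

January 11, 1848

+365 (one year) → Jun 8, 1847 (217 left).
Jun has 30 days: +23 → Jul 1, 1847 (194 left).
Jul has 31 days: +31 → Aug 1, 1847 (163 left).
Aug has 31 days: +31 → Sep 1, 1847 (132 left).
Sep has 30 days: +30 → Oct 1, 1847 (102 left).
Oct has 31 days: +31 → Nov 1, 1847 (71 left).
Nov has 30 days: +30 → Dec 1, 1847 (41 left).
Dec has 31 days: +31 → Jan 1, 1848 (10 left).
+10 → Jan 11, 1848.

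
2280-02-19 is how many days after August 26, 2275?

1638

Aug 26, 2275 → Aug 26, 2276: 366 days (Feb 29, 2276 is in that span).
Aug 26, 2276 → Aug 26, 2277: 365 days.
Aug 26, 2277 → Aug 26, 2278: 365 days.
Aug 26, 2278 → Aug 26, 2279: 365 days.
Aug 26, 2279 → Sep 26, 2279: 31 days (August has 31).
Sep 26, 2279 → Oct 26, 2279: 30 days (September has 30).
Oct 26, 2279 → Nov 26, 2279: 31 days (October has 31).
Nov 26, 2279 → Dec 26, 2279: 30 days (November has 30).
Dec 26, 2279 → Jan 26, 2280: 31 days (December has 31).
Jan 26, 2280 → Feb 19, 2280: 24 days.
Total: 1638 days.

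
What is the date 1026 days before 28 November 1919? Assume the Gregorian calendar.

−365 (one year) → Nov 28, 1918 (661 left).
−365 (one year) → Nov 28, 1917 (296 left).
−28 → Oct 31, 1917 (end of Oct, 31 days; 268 left).
−31 → Sep 30, 1917 (end of Sep, 30 days; 237 left).
−30 → Aug 31, 1917 (end of Aug, 31 days; 207 left).
−31 → Jul 31, 1917 (end of Jul, 31 days; 176 left).
−31 → Jun 30, 1917 (end of Jun, 30 days; 145 left).
−30 → May 31, 1917 (end of May, 31 days; 115 left).
−31 → Apr 30, 1917 (end of Apr, 30 days; 84 left).
−30 → Mar 31, 1917 (end of Mar, 31 days; 54 left).
−31 → Feb 28, 1917 (end of Feb, 28 days; 23 left).
−23 → Feb 5, 1917.

February 5, 1917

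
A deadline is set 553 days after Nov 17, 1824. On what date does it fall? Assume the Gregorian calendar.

+365 (one year) → Nov 17, 1825 (188 left).
Nov has 30 days: +14 → Dec 1, 1825 (174 left).
Dec has 31 days: +31 → Jan 1, 1826 (143 left).
Jan has 31 days: +31 → Feb 1, 1826 (112 left).
Feb has 28 days: +28 → Mar 1, 1826 (84 left).
Mar has 31 days: +31 → Apr 1, 1826 (53 left).
Apr has 30 days: +30 → May 1, 1826 (23 left).
+23 → May 24, 1826.

May 24, 1826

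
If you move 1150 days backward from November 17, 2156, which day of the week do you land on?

Monday

First find the weekday of Nov 17, 2156. Doomsday rule: the anchor day for the 2100s is Sunday. For year 56: 56÷12 = 4 r 8, and 8÷4 = 2, so 4+8+2 = 14.
Sunday + 14 ≡ Sunday — that's 2156's doomsday.
In November the doomsday date is Nov 7.
Nov 17 is 10 days after Nov 7; 10 mod 7 = 3, so Sunday + 3 = Wednesday.
1150 mod 7 = 2, so 1150 days before a Wednesday is Wednesday − 2 = Monday.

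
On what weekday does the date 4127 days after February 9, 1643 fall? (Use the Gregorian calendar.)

Friday

Feb 9, 1643 is a Monday.
4127 mod 7 = 4, so 4127 days after a Monday is Monday + 4 = Friday.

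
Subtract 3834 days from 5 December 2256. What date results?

−366 (one year; includes Feb 29, 2256) → Dec 5, 2255 (3468 left).
−365 (one year) → Dec 5, 2254 (3103 left).
−365 (one year) → Dec 5, 2253 (2738 left).
−365 (one year) → Dec 5, 2252 (2373 left).
−366 (one year; includes Feb 29, 2252) → Dec 5, 2251 (2007 left).
−365 (one year) → Dec 5, 2250 (1642 left).
−365 (one year) → Dec 5, 2249 (1277 left).
−365 (one year) → Dec 5, 2248 (912 left).
−366 (one year; includes Feb 29, 2248) → Dec 5, 2247 (546 left).
−365 (one year) → Dec 5, 2246 (181 left).
−5 → Nov 30, 2246 (end of Nov, 30 days; 176 left).
−30 → Oct 31, 2246 (end of Oct, 31 days; 146 left).
−31 → Sep 30, 2246 (end of Sep, 30 days; 115 left).
−30 → Aug 31, 2246 (end of Aug, 31 days; 85 left).
−31 → Jul 31, 2246 (end of Jul, 31 days; 54 left).
−31 → Jun 30, 2246 (end of Jun, 30 days; 23 left).
−23 → Jun 7, 2246.

June 7, 2246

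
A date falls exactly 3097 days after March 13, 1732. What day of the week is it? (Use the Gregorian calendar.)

First find the weekday of Mar 13, 1732. Doomsday rule: the anchor day for the 1700s is Sunday. For year 32: 32÷12 = 2 r 8, and 8÷4 = 2, so 2+8+2 = 12.
Sunday + 12 ≡ Friday — that's 1732's doomsday.
In March the doomsday date is Mar 14.
Mar 13 is 1 day before Mar 14; 1 mod 7 = 1, so Friday − 1 = Thursday.
3097 mod 7 = 3, so 3097 days after a Thursday is Thursday + 3 = Sunday.

Sunday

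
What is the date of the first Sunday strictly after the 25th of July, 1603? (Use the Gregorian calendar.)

Jul 25, 1603 is a Friday.
From Friday to the next Sunday is 2 days.
Jul 25, 1603 + 2 = Jul 27, 1603.

July 27, 1603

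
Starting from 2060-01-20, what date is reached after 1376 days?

+366 (one year; includes Feb 29, 2060) → Jan 20, 2061 (1010 left).
+365 (one year) → Jan 20, 2062 (645 left).
+365 (one year) → Jan 20, 2063 (280 left).
Jan has 31 days: +12 → Feb 1, 2063 (268 left).
Feb has 28 days: +28 → Mar 1, 2063 (240 left).
Mar has 31 days: +31 → Apr 1, 2063 (209 left).
Apr has 30 days: +30 → May 1, 2063 (179 left).
May has 31 days: +31 → Jun 1, 2063 (148 left).
Jun has 30 days: +30 → Jul 1, 2063 (118 left).
Jul has 31 days: +31 → Aug 1, 2063 (87 left).
Aug has 31 days: +31 → Sep 1, 2063 (56 left).
Sep has 30 days: +30 → Oct 1, 2063 (26 left).
+26 → Oct 27, 2063.

October 27, 2063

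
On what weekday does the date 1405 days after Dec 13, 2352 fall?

First find the weekday of Dec 13, 2352. Doomsday rule: the anchor day for the 2300s is Wednesday. For year 52: 52÷12 = 4 r 4, and 4÷4 = 1, so 4+4+1 = 9.
Wednesday + 9 ≡ Friday — that's 2352's doomsday.
In December the doomsday date is Dec 12.
Dec 13 is 1 day after Dec 12; 1 mod 7 = 1, so Friday + 1 = Saturday.
1405 mod 7 = 5, so 1405 days after a Saturday is Saturday + 5 = Thursday.

Thursday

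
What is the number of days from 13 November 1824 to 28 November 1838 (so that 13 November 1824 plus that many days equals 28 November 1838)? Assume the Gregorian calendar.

Nov 13, 1824 → Nov 13, 1825: 365 days.
Nov 13, 1825 → Nov 13, 1826: 365 days.
Nov 13, 1826 → Nov 13, 1827: 365 days.
Nov 13, 1827 → Nov 13, 1828: 366 days (Feb 29, 1828 is in that span).
Nov 13, 1828 → Nov 13, 1829: 365 days.
Nov 13, 1829 → Nov 13, 1830: 365 days.
Nov 13, 1830 → Nov 13, 1831: 365 days.
Nov 13, 1831 → Nov 13, 1832: 366 days (Feb 29, 1832 is in that span).
Nov 13, 1832 → Nov 13, 1833: 365 days.
Nov 13, 1833 → Nov 13, 1834: 365 days.
Nov 13, 1834 → Nov 13, 1835: 365 days.
Nov 13, 1835 → Nov 13, 1836: 366 days (Feb 29, 1836 is in that span).
Nov 13, 1836 → Nov 13, 1837: 365 days.
Nov 13, 1837 → Dec 13, 1837: 30 days (November has 30).
Dec 13, 1837 → Jan 13, 1838: 31 days (December has 31).
Jan 13, 1838 → Feb 13, 1838: 31 days (January has 31).
Feb 13, 1838 → Mar 13, 1838: 28 days (February has 28).
Mar 13, 1838 → Apr 13, 1838: 31 days (March has 31).
Apr 13, 1838 → May 13, 1838: 30 days (April has 30).
May 13, 1838 → Jun 13, 1838: 31 days (May has 31).
Jun 13, 1838 → Jul 13, 1838: 30 days (June has 30).
Jul 13, 1838 → Aug 13, 1838: 31 days (July has 31).
Aug 13, 1838 → Sep 13, 1838: 31 days (August has 31).
Sep 13, 1838 → Oct 13, 1838: 30 days (September has 30).
Oct 13, 1838 → Nov 13, 1838: 31 days (October has 31).
Nov 13, 1838 → Nov 28, 1838: 15 days.
Total: 5128 days.

5128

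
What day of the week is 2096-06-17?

January 1, 2096 is a Sunday.
Jan 1, 2096 → Feb 1, 2096: 31 days (January has 31).
Feb 1, 2096 → Mar 1, 2096: 29 days (February has 29).
Mar 1, 2096 → Apr 1, 2096: 31 days (March has 31).
Apr 1, 2096 → May 1, 2096: 30 days (April has 30).
May 1, 2096 → Jun 1, 2096: 31 days (May has 31).
Jun 1, 2096 → Jun 17, 2096: 16 days.
Total: 168 days.
168 mod 7 = 0, so Sunday + 0 = Sunday.

Sunday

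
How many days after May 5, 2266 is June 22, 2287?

7718

May 5, 2266 → May 5, 2267: 365 days.
May 5, 2267 → May 5, 2268: 366 days (Feb 29, 2268 is in that span).
May 5, 2268 → May 5, 2269: 365 days.
May 5, 2269 → May 5, 2270: 365 days.
May 5, 2270 → May 5, 2271: 365 days.
May 5, 2271 → May 5, 2272: 366 days (Feb 29, 2272 is in that span).
May 5, 2272 → May 5, 2273: 365 days.
May 5, 2273 → May 5, 2274: 365 days.
May 5, 2274 → May 5, 2275: 365 days.
May 5, 2275 → May 5, 2276: 366 days (Feb 29, 2276 is in that span).
May 5, 2276 → May 5, 2277: 365 days.
May 5, 2277 → May 5, 2278: 365 days.
May 5, 2278 → May 5, 2279: 365 days.
May 5, 2279 → May 5, 2280: 366 days (Feb 29, 2280 is in that span).
May 5, 2280 → May 5, 2281: 365 days.
May 5, 2281 → May 5, 2282: 365 days.
May 5, 2282 → May 5, 2283: 365 days.
May 5, 2283 → May 5, 2284: 366 days (Feb 29, 2284 is in that span).
May 5, 2284 → May 5, 2285: 365 days.
May 5, 2285 → May 5, 2286: 365 days.
May 5, 2286 → May 5, 2287: 365 days.
May 5, 2287 → Jun 5, 2287: 31 days (May has 31).
Jun 5, 2287 → Jun 22, 2287: 17 days.
Total: 7718 days.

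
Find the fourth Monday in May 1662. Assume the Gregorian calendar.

May 22, 1662

May 1, 1662 is a Monday.
The first Monday is therefore May 1 (same day).
The fourth Monday is 1 + 3×7 = May 22.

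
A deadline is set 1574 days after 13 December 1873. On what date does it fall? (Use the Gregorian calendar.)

April 5, 1878

+365 (one year) → Dec 13, 1874 (1209 left).
+365 (one year) → Dec 13, 1875 (844 left).
+366 (one year; includes Feb 29, 1876) → Dec 13, 1876 (478 left).
+365 (one year) → Dec 13, 1877 (113 left).
Dec has 31 days: +19 → Jan 1, 1878 (94 left).
Jan has 31 days: +31 → Feb 1, 1878 (63 left).
Feb has 28 days: +28 → Mar 1, 1878 (35 left).
Mar has 31 days: +31 → Apr 1, 1878 (4 left).
+4 → Apr 5, 1878.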